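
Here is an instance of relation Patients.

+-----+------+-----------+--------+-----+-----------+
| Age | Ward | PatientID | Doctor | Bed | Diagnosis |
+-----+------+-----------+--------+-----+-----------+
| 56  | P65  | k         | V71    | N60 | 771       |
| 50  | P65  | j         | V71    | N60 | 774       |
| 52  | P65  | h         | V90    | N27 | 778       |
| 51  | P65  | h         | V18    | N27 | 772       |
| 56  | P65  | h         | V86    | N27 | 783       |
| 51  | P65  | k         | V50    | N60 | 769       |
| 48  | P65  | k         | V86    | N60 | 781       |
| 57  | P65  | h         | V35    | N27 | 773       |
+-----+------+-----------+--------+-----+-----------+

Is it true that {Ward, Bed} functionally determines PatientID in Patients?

No

(Ward=P65, Bed=N60): 4 rows → PatientID takes values {k, j} — violation
(Ward=P65, Bed=N27): 4 rows → PatientID = h, h, h, h ✓
Two rows agree on {Ward, Bed} but differ on PatientID, so {Ward, Bed} -> PatientID does not hold.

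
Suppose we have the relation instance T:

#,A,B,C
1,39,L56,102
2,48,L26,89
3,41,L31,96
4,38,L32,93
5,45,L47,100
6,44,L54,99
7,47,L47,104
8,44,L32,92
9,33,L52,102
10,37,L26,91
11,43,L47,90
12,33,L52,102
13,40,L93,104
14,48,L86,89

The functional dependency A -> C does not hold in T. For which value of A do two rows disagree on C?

44

A=39: row 1 → C = 102 ✓
A=48: rows 2, 14 → C = 89, 89 ✓
A=41: row 3 → C = 96 ✓
A=38: row 4 → C = 93 ✓
A=45: row 5 → C = 100 ✓
A=44: rows 6, 8 → C takes values {99, 92} — violation
A=47: row 7 → C = 104 ✓
A=33: rows 9, 12 → C = 102, 102 ✓
A=37: row 10 → C = 91 ✓
A=43: row 11 → C = 90 ✓
A=40: row 13 → C = 104 ✓
The only A value with inconsistent C is A=44.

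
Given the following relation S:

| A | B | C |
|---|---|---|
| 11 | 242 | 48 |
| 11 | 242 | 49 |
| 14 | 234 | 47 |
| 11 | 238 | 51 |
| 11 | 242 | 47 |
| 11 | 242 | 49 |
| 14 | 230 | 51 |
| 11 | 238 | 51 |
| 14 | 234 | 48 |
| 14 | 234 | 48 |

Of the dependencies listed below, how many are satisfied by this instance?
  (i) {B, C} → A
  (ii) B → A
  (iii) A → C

2

(i) {B, C} → A: every LHS value maps to a single RHS value — holds.
(ii) B → A: every LHS value maps to a single RHS value — holds.
(iii) A → C: A=11: 6 rows → C takes values {48, 49, 51, 47} — violation; A=14: 4 rows → C takes values {47, 51, 48} — violation — fails.
2 of the 3 dependencies hold.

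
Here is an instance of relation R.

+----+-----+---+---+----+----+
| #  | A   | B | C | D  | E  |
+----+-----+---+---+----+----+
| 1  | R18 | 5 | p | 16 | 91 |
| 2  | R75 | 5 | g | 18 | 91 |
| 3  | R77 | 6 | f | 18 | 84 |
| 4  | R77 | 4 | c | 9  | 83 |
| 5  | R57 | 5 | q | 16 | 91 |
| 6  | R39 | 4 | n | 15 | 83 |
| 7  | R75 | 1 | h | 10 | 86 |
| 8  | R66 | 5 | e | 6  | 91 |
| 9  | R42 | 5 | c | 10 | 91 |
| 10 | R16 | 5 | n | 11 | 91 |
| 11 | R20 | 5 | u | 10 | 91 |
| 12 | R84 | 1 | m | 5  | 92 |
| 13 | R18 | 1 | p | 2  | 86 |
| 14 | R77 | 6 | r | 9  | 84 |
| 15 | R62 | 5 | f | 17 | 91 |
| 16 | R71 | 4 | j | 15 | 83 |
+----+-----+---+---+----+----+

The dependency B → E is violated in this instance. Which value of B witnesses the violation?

B=5: rows 1, 2, 5, 8, 9, 10, 11, 15 → E = 91, 91, 91, 91, 91, 91, 91, 91 ✓
B=6: rows 3, 14 → E = 84, 84 ✓
B=4: rows 4, 6, 16 → E = 83, 83, 83 ✓
B=1: rows 7, 12, 13 → E takes values {86, 92} — violation
The only B value with inconsistent E is B=1.

1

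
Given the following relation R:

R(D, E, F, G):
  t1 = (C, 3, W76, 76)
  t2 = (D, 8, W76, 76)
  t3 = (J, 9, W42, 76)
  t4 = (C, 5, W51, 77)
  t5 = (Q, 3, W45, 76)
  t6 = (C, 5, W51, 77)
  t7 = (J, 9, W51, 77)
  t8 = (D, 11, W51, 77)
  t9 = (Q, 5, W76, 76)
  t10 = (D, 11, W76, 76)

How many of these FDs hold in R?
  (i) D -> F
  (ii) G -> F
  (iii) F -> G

1

(i) D -> F: D=C: rows 1, 4, 6 → F takes values {W76, W51} — violation; D=D: rows 2, 8, 10 → F takes values {W76, W51} — violation; D=J: rows 3, 7 → F takes values {W42, W51} — violation; D=Q: rows 5, 9 → F takes values {W45, W76} — violation — fails.
(ii) G -> F: G=76: rows 1, 2, 3, 5, 9, 10 → F takes values {W76, W42, W45} — violation — fails.
(iii) F -> G: every LHS value maps to a single RHS value — holds.
1 of the 3 dependencies holds.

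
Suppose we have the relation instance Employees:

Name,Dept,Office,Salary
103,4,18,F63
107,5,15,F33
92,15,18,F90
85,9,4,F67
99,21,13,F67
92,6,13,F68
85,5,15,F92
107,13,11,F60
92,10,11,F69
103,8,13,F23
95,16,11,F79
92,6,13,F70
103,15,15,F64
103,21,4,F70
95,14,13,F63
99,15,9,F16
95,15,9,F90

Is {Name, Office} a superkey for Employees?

No

Two distinct rows share (Name=92, Office=13), so {Name, Office} does not determine every attribute — not a superkey.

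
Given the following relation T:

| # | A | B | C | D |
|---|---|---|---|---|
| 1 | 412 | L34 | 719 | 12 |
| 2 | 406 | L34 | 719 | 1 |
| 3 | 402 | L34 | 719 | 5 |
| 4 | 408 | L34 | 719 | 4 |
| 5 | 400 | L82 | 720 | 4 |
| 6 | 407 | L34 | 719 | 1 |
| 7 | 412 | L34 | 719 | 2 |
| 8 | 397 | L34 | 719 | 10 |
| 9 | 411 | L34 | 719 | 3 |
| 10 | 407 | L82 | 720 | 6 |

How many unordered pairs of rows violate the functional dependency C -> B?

0

C=719: all 8 rows agree on B — 0 pairs.
C=720: all 2 rows agree on B — 0 pairs.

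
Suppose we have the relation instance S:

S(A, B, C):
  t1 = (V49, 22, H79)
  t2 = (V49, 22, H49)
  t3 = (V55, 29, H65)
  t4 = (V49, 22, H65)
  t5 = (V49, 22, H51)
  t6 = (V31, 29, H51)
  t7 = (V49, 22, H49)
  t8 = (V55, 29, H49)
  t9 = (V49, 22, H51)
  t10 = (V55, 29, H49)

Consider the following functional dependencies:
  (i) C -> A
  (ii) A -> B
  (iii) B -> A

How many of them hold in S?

1

(i) C -> A: C=H49: rows 2, 7, 8, 10 → A takes values {V49, V55} — violation; C=H65: rows 3, 4 → A takes values {V55, V49} — violation; C=H51: rows 5, 6, 9 → A takes values {V49, V31} — violation — fails.
(ii) A -> B: every LHS value maps to a single RHS value — holds.
(iii) B -> A: B=29: rows 3, 6, 8, 10 → A takes values {V55, V31} — violation — fails.
1 of the 3 dependencies holds.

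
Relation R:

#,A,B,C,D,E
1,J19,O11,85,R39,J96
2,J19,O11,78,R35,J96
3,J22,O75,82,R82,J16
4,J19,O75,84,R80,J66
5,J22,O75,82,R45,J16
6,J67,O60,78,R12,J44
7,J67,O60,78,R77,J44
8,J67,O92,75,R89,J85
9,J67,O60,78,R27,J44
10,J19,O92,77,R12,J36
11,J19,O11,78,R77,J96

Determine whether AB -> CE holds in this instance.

No

(A=J19, B=O11): rows 1, 2, 11 → {C,E} takes values {(85, J96), (78, J96)} — violation
(A=J22, B=O75): rows 3, 5 → {C,E} = (82, J16), (82, J16) ✓
(A=J19, B=O75): row 4 → {C,E} = (84, J66) ✓
(A=J67, B=O60): rows 6, 7, 9 → {C,E} = (78, J44), (78, J44), (78, J44) ✓
(A=J67, B=O92): row 8 → {C,E} = (75, J85) ✓
(A=J19, B=O92): row 10 → {C,E} = (77, J36) ✓
Two rows agree on AB but differ on CE, so AB -> CE does not hold.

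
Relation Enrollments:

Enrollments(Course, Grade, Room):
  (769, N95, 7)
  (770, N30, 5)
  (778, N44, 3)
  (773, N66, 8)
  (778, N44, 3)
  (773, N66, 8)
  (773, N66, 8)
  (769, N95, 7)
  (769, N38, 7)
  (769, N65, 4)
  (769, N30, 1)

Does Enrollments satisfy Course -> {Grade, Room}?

Course=769: 5 rows → {Grade,Room} takes values {(N95, 7), (N38, 7), (N65, 4), (N30, 1)} — violation
Course=770: 1 row → {Grade,Room} = (N30, 5) ✓
Course=778: 2 rows → {Grade,Room} = (N44, 3), (N44, 3) ✓
Course=773: 3 rows → {Grade,Room} = (N66, 8), (N66, 8), (N66, 8) ✓
Two rows agree on Course but differ on {Grade, Room}, so Course -> {Grade, Room} does not hold.

No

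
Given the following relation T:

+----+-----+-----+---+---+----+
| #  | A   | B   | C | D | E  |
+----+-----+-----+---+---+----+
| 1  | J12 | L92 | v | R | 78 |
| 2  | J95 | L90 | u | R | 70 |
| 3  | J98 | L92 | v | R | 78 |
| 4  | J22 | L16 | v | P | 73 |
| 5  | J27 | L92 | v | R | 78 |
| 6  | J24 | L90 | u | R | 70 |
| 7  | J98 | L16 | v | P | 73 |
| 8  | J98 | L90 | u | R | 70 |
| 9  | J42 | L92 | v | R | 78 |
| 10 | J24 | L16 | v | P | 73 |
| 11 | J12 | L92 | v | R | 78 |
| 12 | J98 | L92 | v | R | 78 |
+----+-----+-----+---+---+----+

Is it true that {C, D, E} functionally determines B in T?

Yes

(C=v, D=R, E=78): rows 1, 3, 5, 9, 11, 12 → B = L92, L92, L92, L92, L92, L92 ✓
(C=u, D=R, E=70): rows 2, 6, 8 → B = L90, L90, L90 ✓
(C=v, D=P, E=73): rows 4, 7, 10 → B = L16, L16, L16 ✓
Every {C, D, E} value is associated with a single B value, so {C, D, E} → B holds.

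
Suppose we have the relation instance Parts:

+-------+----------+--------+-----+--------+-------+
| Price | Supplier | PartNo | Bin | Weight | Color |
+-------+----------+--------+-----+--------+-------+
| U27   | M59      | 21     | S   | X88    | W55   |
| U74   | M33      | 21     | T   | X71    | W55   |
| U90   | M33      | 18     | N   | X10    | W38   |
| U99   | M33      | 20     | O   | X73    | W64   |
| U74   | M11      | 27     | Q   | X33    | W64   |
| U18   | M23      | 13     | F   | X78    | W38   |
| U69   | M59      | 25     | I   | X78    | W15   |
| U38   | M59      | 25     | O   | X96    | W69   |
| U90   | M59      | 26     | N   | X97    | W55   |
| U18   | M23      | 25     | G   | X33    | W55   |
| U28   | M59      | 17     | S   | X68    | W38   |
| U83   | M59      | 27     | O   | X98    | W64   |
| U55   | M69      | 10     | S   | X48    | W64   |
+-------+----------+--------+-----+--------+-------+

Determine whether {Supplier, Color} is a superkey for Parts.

Two distinct rows share (Supplier=M59, Color=W55), so {Supplier, Color} does not determine every attribute — not a superkey.

No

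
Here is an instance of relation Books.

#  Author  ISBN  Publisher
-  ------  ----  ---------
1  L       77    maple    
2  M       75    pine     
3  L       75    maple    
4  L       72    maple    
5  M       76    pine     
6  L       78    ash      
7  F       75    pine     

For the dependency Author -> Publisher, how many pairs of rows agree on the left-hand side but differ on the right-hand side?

Author=L: violating pairs (1,6), (3,6), (4,6) — 3 pairs.
Author=M: all 2 rows agree on Publisher — 0 pairs.

3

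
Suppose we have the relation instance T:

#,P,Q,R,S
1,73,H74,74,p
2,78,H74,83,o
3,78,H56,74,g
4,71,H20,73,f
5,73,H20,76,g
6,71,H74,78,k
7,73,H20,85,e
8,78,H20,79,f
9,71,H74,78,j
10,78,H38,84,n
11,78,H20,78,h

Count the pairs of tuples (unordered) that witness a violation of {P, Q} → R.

2

(P=73, Q=H20): violating pairs (5,7) — 1 pair.
(P=71, Q=H74): all 2 rows agree on R — 0 pairs.
(P=78, Q=H20): violating pairs (8,11) — 1 pair.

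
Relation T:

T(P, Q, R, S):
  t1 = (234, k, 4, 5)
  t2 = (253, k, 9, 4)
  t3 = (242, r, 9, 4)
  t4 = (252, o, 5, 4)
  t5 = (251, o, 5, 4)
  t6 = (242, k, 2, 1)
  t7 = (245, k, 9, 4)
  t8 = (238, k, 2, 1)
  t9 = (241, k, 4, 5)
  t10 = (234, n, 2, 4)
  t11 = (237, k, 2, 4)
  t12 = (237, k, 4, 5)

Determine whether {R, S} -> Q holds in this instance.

No

(R=4, S=5): rows 1, 9, 12 → Q = k, k, k ✓
(R=9, S=4): rows 2, 3, 7 → Q takes values {k, r} — violation
(R=5, S=4): rows 4, 5 → Q = o, o ✓
(R=2, S=1): rows 6, 8 → Q = k, k ✓
(R=2, S=4): rows 10, 11 → Q takes values {n, k} — violation
Two rows agree on {R, S} but differ on Q, so {R, S} -> Q does not hold.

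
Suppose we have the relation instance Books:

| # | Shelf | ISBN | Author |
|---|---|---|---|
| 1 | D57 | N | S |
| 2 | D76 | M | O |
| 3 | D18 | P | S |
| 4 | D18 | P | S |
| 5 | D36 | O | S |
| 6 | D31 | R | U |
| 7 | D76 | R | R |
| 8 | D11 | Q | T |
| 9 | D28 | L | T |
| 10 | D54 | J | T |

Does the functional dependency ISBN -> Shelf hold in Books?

No

ISBN=N: row 1 → Shelf = D57 ✓
ISBN=M: row 2 → Shelf = D76 ✓
ISBN=P: rows 3, 4 → Shelf = D18, D18 ✓
ISBN=O: row 5 → Shelf = D36 ✓
ISBN=R: rows 6, 7 → Shelf takes values {D31, D76} — violation
ISBN=Q: row 8 → Shelf = D11 ✓
ISBN=L: row 9 → Shelf = D28 ✓
ISBN=J: row 10 → Shelf = D54 ✓
Two rows agree on ISBN but differ on Shelf, so ISBN -> Shelf does not hold.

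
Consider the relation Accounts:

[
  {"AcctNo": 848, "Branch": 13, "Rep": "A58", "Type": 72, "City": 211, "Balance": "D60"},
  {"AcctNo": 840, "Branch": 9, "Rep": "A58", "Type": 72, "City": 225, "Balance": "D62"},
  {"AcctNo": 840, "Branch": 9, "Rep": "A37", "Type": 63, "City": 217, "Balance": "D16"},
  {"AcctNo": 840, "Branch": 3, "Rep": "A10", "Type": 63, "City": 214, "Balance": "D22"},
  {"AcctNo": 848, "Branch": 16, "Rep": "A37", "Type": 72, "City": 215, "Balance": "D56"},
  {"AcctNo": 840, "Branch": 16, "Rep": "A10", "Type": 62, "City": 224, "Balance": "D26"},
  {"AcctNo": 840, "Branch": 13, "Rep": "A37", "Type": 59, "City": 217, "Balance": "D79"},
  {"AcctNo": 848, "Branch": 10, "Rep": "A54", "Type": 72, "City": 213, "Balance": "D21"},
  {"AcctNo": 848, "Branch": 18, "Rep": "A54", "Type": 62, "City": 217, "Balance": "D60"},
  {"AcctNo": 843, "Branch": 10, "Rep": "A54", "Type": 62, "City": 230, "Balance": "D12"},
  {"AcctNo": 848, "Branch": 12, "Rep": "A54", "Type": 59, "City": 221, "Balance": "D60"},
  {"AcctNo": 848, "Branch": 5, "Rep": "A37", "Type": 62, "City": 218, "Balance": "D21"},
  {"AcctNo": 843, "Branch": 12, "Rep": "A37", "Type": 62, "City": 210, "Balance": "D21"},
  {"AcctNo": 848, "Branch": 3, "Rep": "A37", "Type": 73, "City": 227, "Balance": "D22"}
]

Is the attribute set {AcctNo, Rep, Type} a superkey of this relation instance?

All 14 rows have distinct {AcctNo, Rep, Type} values, so {AcctNo, Rep, Type} → (all attributes) holds and {AcctNo, Rep, Type} is a superkey.

Yes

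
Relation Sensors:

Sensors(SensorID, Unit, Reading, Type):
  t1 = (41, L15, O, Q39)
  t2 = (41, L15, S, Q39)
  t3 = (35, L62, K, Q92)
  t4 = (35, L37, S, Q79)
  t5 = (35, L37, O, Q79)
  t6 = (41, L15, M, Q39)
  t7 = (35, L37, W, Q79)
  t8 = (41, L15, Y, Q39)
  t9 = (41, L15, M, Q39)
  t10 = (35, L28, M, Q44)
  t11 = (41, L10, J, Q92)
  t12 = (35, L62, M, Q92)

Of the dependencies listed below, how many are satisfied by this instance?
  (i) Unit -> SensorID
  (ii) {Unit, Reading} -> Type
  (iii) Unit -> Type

3

(i) Unit -> SensorID: every LHS value maps to a single RHS value — holds.
(ii) {Unit, Reading} -> Type: every LHS value maps to a single RHS value — holds.
(iii) Unit -> Type: every LHS value maps to a single RHS value — holds.
3 of the 3 dependencies hold.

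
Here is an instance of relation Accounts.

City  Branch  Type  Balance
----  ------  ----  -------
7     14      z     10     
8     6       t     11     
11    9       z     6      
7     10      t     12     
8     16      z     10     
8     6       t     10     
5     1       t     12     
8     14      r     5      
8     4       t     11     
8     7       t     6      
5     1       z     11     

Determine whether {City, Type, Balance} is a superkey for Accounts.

Two distinct rows share (City=8, Type=t, Balance=11), so {City, Type, Balance} does not determine every attribute — not a superkey.

No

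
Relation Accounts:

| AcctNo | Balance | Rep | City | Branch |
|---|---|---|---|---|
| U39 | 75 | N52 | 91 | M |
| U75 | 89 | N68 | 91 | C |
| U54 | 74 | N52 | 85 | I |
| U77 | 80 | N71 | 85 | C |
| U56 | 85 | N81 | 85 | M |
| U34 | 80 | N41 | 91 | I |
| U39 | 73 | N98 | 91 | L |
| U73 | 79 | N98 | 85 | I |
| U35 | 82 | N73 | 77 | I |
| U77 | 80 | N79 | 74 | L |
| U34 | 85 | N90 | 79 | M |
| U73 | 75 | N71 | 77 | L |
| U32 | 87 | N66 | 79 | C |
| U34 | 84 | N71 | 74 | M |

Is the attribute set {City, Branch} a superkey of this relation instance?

Two distinct rows share (City=85, Branch=I), so {City, Branch} does not determine every attribute — not a superkey.

No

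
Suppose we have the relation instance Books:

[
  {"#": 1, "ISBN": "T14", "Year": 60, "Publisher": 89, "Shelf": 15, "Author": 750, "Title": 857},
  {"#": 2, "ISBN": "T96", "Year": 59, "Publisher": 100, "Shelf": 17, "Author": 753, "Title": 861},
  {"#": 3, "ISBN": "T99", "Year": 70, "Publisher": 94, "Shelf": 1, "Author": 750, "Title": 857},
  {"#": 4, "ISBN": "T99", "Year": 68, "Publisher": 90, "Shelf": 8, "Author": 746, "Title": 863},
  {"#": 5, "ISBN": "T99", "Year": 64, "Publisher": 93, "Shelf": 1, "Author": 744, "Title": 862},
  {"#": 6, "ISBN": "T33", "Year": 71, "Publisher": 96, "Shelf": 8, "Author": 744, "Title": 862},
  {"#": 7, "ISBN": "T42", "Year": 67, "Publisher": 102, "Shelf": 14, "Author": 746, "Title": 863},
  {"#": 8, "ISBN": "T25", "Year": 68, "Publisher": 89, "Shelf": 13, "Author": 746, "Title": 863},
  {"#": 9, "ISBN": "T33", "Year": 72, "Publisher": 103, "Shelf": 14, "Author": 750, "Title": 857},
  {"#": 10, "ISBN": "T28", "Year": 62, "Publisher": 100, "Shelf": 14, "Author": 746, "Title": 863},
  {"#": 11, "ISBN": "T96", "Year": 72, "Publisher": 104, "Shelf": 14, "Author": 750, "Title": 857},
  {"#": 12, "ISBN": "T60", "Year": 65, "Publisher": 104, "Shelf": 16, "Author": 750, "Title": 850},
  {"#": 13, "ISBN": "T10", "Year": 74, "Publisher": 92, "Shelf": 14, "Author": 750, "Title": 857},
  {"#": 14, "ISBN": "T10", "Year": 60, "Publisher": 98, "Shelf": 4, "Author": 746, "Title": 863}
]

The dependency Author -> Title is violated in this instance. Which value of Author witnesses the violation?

750

Author=750: rows 1, 3, 9, 11, 12, 13 → Title takes values {857, 850} — violation
Author=753: row 2 → Title = 861 ✓
Author=746: rows 4, 7, 8, 10, 14 → Title = 863, 863, 863, 863, 863 ✓
Author=744: rows 5, 6 → Title = 862, 862 ✓
The only Author value with inconsistent Title is Author=750.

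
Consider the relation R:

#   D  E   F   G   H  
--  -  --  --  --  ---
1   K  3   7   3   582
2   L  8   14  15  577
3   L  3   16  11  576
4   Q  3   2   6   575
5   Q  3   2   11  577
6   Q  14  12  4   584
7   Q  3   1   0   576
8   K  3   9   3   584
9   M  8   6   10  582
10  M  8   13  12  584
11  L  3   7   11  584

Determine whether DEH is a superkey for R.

Yes

All 11 rows have distinct DEH values, so DEH → (all attributes) holds and DEH is a superkey.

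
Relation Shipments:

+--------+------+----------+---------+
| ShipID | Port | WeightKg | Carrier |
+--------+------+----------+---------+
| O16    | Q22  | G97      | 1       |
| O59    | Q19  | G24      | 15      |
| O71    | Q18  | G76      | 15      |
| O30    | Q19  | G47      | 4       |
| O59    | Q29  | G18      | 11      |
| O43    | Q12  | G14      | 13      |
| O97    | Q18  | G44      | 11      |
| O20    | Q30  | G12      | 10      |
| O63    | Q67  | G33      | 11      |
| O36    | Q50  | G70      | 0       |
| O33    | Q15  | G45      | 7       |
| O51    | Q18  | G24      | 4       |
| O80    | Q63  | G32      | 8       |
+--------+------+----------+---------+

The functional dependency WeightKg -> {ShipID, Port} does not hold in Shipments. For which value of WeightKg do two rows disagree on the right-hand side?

WeightKg=G97: 1 row → {ShipID,Port} = (O16, Q22) ✓
WeightKg=G24: 2 rows → {ShipID,Port} takes values {(O59, Q19), (O51, Q18)} — violation
WeightKg=G76: 1 row → {ShipID,Port} = (O71, Q18) ✓
WeightKg=G47: 1 row → {ShipID,Port} = (O30, Q19) ✓
WeightKg=G18: 1 row → {ShipID,Port} = (O59, Q29) ✓
WeightKg=G14: 1 row → {ShipID,Port} = (O43, Q12) ✓
WeightKg=G44: 1 row → {ShipID,Port} = (O97, Q18) ✓
WeightKg=G12: 1 row → {ShipID,Port} = (O20, Q30) ✓
WeightKg=G33: 1 row → {ShipID,Port} = (O63, Q67) ✓
WeightKg=G70: 1 row → {ShipID,Port} = (O36, Q50) ✓
WeightKg=G45: 1 row → {ShipID,Port} = (O33, Q15) ✓
WeightKg=G32: 1 row → {ShipID,Port} = (O80, Q63) ✓
The only WeightKg value with inconsistent RHS is WeightKg=G24.

G24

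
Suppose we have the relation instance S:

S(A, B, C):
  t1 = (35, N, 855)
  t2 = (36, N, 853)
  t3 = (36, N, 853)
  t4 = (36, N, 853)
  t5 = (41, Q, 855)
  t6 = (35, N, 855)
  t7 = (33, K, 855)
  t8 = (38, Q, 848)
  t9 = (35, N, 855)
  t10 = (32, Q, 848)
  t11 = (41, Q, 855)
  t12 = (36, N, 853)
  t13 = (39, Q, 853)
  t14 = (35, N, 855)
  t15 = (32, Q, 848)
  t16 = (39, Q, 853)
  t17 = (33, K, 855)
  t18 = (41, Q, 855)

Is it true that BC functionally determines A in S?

No

(B=N, C=855): rows 1, 6, 9, 14 → A = 35, 35, 35, 35 ✓
(B=N, C=853): rows 2, 3, 4, 12 → A = 36, 36, 36, 36 ✓
(B=Q, C=855): rows 5, 11, 18 → A = 41, 41, 41 ✓
(B=K, C=855): rows 7, 17 → A = 33, 33 ✓
(B=Q, C=848): rows 8, 10, 15 → A takes values {38, 32} — violation
(B=Q, C=853): rows 13, 16 → A = 39, 39 ✓
Two rows agree on BC but differ on A, so BC → A does not hold.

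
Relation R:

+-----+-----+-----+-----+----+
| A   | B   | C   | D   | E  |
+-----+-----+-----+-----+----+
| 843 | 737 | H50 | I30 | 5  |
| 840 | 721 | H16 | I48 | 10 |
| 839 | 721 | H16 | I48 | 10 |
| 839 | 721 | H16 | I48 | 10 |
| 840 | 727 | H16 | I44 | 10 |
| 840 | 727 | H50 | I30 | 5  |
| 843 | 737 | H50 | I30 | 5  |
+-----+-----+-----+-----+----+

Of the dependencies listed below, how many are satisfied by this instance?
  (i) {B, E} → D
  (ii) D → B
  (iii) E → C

(i) {B, E} → D: every LHS value maps to a single RHS value — holds.
(ii) D → B: D=I30: 3 rows → B takes values {737, 727} — violation — fails.
(iii) E → C: every LHS value maps to a single RHS value — holds.
2 of the 3 dependencies hold.

2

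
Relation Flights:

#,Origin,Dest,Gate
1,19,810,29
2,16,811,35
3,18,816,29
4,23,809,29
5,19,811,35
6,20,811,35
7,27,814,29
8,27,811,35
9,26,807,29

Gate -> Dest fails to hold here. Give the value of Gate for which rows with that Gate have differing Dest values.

29

Gate=29: rows 1, 3, 4, 7, 9 → Dest takes values {810, 816, 809, 814, 807} — violation
Gate=35: rows 2, 5, 6, 8 → Dest = 811, 811, 811, 811 ✓
The only Gate value with inconsistent Dest is Gate=29.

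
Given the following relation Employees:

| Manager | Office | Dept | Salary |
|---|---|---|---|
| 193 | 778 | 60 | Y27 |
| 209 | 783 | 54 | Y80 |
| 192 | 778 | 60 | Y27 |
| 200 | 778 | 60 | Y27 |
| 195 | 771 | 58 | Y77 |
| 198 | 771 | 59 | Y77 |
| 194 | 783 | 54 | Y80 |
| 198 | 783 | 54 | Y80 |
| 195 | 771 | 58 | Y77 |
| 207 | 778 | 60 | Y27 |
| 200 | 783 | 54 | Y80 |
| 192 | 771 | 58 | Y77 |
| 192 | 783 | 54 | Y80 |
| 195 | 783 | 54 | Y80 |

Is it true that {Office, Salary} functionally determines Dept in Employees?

(Office=778, Salary=Y27): 4 rows → Dept = 60, 60, 60, 60 ✓
(Office=783, Salary=Y80): 6 rows → Dept = 54, 54, 54, 54, 54, 54 ✓
(Office=771, Salary=Y77): 4 rows → Dept takes values {58, 59} — violation
Two rows agree on {Office, Salary} but differ on Dept, so {Office, Salary} -> Dept does not hold.

No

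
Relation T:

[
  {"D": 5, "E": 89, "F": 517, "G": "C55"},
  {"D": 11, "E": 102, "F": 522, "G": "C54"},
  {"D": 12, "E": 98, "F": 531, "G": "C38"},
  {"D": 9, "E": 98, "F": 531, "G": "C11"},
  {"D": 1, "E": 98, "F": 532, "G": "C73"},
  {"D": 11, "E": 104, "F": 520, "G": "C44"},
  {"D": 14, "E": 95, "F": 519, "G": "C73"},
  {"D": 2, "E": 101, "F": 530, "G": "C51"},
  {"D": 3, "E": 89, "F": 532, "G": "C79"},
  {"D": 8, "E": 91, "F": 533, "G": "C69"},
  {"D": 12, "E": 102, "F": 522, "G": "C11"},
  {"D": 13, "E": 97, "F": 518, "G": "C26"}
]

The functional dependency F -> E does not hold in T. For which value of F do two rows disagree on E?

F=517: 1 row → E = 89 ✓
F=522: 2 rows → E = 102, 102 ✓
F=531: 2 rows → E = 98, 98 ✓
F=532: 2 rows → E takes values {98, 89} — violation
F=520: 1 row → E = 104 ✓
F=519: 1 row → E = 95 ✓
F=530: 1 row → E = 101 ✓
F=533: 1 row → E = 91 ✓
F=518: 1 row → E = 97 ✓
The only F value with inconsistent E is F=532.

532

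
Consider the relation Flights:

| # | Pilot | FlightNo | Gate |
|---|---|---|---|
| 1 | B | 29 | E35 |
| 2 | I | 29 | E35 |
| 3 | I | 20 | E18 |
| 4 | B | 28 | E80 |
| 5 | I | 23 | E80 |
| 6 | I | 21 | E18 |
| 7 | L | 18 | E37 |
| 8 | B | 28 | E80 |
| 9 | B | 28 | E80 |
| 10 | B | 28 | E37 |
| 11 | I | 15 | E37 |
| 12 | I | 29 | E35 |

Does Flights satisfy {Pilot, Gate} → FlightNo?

(Pilot=B, Gate=E35): row 1 → FlightNo = 29 ✓
(Pilot=I, Gate=E35): rows 2, 12 → FlightNo = 29, 29 ✓
(Pilot=I, Gate=E18): rows 3, 6 → FlightNo takes values {20, 21} — violation
(Pilot=B, Gate=E80): rows 4, 8, 9 → FlightNo = 28, 28, 28 ✓
(Pilot=I, Gate=E80): row 5 → FlightNo = 23 ✓
(Pilot=L, Gate=E37): row 7 → FlightNo = 18 ✓
(Pilot=B, Gate=E37): row 10 → FlightNo = 28 ✓
(Pilot=I, Gate=E37): row 11 → FlightNo = 15 ✓
Two rows agree on {Pilot, Gate} but differ on FlightNo, so {Pilot, Gate} → FlightNo does not hold.

No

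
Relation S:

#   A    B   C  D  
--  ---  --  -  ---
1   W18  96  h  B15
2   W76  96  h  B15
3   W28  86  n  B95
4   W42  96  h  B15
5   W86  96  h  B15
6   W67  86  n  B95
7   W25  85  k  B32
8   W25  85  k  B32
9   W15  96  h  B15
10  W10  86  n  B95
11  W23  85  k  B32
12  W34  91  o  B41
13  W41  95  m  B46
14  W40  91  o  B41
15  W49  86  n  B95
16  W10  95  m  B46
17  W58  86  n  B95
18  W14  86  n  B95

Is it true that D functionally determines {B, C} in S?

D=B15: rows 1, 2, 4, 5, 9 → {B,C} = (96, h), (96, h), (96, h), (96, h), (96, h) ✓
D=B95: rows 3, 6, 10, 15, 17, 18 → {B,C} = (86, n), (86, n), (86, n), (86, n), (86, n), (86, n) ✓
D=B32: rows 7, 8, 11 → {B,C} = (85, k), (85, k), (85, k) ✓
D=B41: rows 12, 14 → {B,C} = (91, o), (91, o) ✓
D=B46: rows 13, 16 → {B,C} = (95, m), (95, m) ✓
Every D value is associated with a single {B, C} value, so D -> {B, C} holds.

Yes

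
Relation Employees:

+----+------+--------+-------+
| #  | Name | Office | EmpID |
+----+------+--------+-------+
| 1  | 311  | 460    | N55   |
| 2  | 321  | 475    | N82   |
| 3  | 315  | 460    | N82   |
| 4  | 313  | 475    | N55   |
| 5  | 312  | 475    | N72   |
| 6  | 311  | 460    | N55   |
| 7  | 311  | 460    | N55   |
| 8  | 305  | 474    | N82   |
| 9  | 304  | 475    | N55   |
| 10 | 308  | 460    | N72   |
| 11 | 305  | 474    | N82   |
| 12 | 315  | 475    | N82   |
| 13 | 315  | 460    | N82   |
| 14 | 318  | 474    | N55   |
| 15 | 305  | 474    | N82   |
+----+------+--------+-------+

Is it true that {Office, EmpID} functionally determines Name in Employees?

(Office=460, EmpID=N55): rows 1, 6, 7 → Name = 311, 311, 311 ✓
(Office=475, EmpID=N82): rows 2, 12 → Name takes values {321, 315} — violation
(Office=460, EmpID=N82): rows 3, 13 → Name = 315, 315 ✓
(Office=475, EmpID=N55): rows 4, 9 → Name takes values {313, 304} — violation
(Office=475, EmpID=N72): row 5 → Name = 312 ✓
(Office=474, EmpID=N82): rows 8, 11, 15 → Name = 305, 305, 305 ✓
(Office=460, EmpID=N72): row 10 → Name = 308 ✓
(Office=474, EmpID=N55): row 14 → Name = 318 ✓
Two rows agree on {Office, EmpID} but differ on Name, so {Office, EmpID} -> Name does not hold.

No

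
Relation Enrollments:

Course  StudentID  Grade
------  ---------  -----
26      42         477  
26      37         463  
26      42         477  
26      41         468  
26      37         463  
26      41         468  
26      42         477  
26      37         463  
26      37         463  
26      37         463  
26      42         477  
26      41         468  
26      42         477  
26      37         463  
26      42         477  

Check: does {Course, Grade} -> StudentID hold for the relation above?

(Course=26, Grade=477): 6 rows → StudentID = 42, 42, 42, 42, 42, 42 ✓
(Course=26, Grade=463): 6 rows → StudentID = 37, 37, 37, 37, 37, 37 ✓
(Course=26, Grade=468): 3 rows → StudentID = 41, 41, 41 ✓
Every {Course, Grade} value is associated with a single StudentID value, so {Course, Grade} -> StudentID holds.

Yes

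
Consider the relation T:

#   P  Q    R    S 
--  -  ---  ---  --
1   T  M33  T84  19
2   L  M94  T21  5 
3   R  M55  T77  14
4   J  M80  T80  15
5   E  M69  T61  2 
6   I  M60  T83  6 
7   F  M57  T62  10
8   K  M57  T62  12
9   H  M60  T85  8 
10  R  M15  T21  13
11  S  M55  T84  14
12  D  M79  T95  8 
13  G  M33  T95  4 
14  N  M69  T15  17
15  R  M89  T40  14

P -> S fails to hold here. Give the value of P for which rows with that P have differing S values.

R

P=T: row 1 → S = 19 ✓
P=L: row 2 → S = 5 ✓
P=R: rows 3, 10, 15 → S takes values {14, 13} — violation
P=J: row 4 → S = 15 ✓
P=E: row 5 → S = 2 ✓
P=I: row 6 → S = 6 ✓
P=F: row 7 → S = 10 ✓
P=K: row 8 → S = 12 ✓
P=H: row 9 → S = 8 ✓
P=S: row 11 → S = 14 ✓
P=D: row 12 → S = 8 ✓
P=G: row 13 → S = 4 ✓
P=N: row 14 → S = 17 ✓
The only P value with inconsistent S is P=R.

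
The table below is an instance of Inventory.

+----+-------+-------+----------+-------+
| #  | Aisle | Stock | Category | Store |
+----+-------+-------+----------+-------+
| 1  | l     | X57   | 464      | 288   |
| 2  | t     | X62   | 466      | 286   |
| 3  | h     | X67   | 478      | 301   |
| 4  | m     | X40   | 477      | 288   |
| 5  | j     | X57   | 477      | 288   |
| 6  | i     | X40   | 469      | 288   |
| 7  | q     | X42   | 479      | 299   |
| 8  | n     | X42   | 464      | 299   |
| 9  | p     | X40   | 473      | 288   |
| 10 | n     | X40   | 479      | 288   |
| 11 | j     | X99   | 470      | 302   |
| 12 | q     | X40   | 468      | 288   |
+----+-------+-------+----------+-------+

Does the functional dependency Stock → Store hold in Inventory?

Stock=X57: rows 1, 5 → Store = 288, 288 ✓
Stock=X62: row 2 → Store = 286 ✓
Stock=X67: row 3 → Store = 301 ✓
Stock=X40: rows 4, 6, 9, 10, 12 → Store = 288, 288, 288, 288, 288 ✓
Stock=X42: rows 7, 8 → Store = 299, 299 ✓
Stock=X99: row 11 → Store = 302 ✓
Every Stock value is associated with a single Store value, so Stock → Store holds.

Yes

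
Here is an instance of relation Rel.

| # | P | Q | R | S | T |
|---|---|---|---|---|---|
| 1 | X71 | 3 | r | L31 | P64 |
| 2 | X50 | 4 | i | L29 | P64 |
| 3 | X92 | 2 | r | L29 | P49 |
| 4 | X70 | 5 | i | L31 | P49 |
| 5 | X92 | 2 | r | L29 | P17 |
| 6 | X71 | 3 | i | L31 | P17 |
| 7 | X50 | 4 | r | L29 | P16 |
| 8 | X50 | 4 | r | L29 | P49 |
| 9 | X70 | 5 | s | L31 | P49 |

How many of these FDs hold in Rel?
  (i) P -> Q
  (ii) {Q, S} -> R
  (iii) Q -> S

2

(i) P -> Q: every LHS value maps to a single RHS value — holds.
(ii) {Q, S} -> R: (Q=3, S=L31): rows 1, 6 → R takes values {r, i} — violation; (Q=4, S=L29): rows 2, 7, 8 → R takes values {i, r} — violation; (Q=5, S=L31): rows 4, 9 → R takes values {i, s} — violation — fails.
(iii) Q -> S: every LHS value maps to a single RHS value — holds.
2 of the 3 dependencies hold.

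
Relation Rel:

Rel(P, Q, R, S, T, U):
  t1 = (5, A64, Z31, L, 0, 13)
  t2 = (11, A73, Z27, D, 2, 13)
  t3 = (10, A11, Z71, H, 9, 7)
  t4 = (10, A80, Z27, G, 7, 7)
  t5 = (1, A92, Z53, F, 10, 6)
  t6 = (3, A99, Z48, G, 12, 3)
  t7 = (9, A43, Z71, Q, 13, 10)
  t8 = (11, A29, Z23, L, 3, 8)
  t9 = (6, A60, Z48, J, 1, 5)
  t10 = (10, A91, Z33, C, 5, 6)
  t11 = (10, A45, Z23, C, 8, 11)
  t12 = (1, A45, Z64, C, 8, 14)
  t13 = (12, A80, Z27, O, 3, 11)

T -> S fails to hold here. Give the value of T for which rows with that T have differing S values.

T=0: row 1 → S = L ✓
T=2: row 2 → S = D ✓
T=9: row 3 → S = H ✓
T=7: row 4 → S = G ✓
T=10: row 5 → S = F ✓
T=12: row 6 → S = G ✓
T=13: row 7 → S = Q ✓
T=3: rows 8, 13 → S takes values {L, O} — violation
T=1: row 9 → S = J ✓
T=5: row 10 → S = C ✓
T=8: rows 11, 12 → S = C, C ✓
The only T value with inconsistent S is T=3.

3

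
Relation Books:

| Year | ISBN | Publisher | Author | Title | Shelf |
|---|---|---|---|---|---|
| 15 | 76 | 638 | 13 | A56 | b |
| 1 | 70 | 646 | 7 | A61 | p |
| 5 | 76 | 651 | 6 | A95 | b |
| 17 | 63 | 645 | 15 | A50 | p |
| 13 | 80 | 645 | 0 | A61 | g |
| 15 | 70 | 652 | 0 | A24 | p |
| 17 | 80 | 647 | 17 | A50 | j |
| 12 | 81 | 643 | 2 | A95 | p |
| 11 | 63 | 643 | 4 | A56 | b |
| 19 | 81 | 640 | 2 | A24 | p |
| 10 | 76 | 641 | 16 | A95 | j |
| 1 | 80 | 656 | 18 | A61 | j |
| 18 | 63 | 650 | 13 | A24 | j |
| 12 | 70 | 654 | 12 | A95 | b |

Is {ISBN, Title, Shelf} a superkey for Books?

All 14 rows have distinct {ISBN, Title, Shelf} values, so {ISBN, Title, Shelf} → (all attributes) holds and {ISBN, Title, Shelf} is a superkey.

Yes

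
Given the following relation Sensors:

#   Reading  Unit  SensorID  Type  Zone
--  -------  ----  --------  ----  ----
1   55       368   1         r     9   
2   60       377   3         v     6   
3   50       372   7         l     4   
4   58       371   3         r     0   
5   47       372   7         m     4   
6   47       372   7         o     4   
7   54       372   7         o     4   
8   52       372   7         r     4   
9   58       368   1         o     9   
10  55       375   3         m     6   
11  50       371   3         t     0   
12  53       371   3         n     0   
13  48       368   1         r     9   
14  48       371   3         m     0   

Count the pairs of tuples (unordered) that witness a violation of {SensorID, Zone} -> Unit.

(SensorID=1, Zone=9): all 3 rows agree on Unit — 0 pairs.
(SensorID=3, Zone=6): violating pairs (2,10) — 1 pair.
(SensorID=7, Zone=4): all 5 rows agree on Unit — 0 pairs.
(SensorID=3, Zone=0): all 4 rows agree on Unit — 0 pairs.

1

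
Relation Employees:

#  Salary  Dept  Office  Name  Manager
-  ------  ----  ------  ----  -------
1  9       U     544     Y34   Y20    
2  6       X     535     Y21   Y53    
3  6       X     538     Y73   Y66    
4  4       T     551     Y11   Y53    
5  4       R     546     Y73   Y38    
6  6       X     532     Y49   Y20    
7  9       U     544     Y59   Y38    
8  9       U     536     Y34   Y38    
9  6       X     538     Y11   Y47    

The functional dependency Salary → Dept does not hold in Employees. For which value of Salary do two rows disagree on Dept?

4

Salary=9: rows 1, 7, 8 → Dept = U, U, U ✓
Salary=6: rows 2, 3, 6, 9 → Dept = X, X, X, X ✓
Salary=4: rows 4, 5 → Dept takes values {T, R} — violation
The only Salary value with inconsistent Dept is Salary=4.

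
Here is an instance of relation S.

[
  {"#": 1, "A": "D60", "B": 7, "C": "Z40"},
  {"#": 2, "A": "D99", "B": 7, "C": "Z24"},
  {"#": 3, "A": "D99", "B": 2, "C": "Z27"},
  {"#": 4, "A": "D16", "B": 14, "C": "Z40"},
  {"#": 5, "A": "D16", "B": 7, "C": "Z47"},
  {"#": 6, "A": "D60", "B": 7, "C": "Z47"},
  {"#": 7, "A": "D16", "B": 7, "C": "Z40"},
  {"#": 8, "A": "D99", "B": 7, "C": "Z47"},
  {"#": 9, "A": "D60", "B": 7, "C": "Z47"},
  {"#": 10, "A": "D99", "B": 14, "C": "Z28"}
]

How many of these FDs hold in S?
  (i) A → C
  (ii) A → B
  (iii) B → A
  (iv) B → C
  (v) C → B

(i) A → C: A=D60: rows 1, 6, 9 → C takes values {Z40, Z47} — violation; A=D99: rows 2, 3, 8, 10 → C takes values {Z24, Z27, Z47, Z28} — violation; A=D16: rows 4, 5, 7 → C takes values {Z40, Z47} — violation — fails.
(ii) A → B: A=D99: rows 2, 3, 8, 10 → B takes values {7, 2, 14} — violation; A=D16: rows 4, 5, 7 → B takes values {14, 7} — violation — fails.
(iii) B → A: B=7: rows 1, 2, 5, 6, 7, 8, 9 → A takes values {D60, D99, D16} — violation; B=14: rows 4, 10 → A takes values {D16, D99} — violation — fails.
(iv) B → C: B=7: rows 1, 2, 5, 6, 7, 8, 9 → C takes values {Z40, Z24, Z47} — violation; B=14: rows 4, 10 → C takes values {Z40, Z28} — violation — fails.
(v) C → B: C=Z40: rows 1, 4, 7 → B takes values {7, 14} — violation — fails.
None of the 5 dependencies hold.

0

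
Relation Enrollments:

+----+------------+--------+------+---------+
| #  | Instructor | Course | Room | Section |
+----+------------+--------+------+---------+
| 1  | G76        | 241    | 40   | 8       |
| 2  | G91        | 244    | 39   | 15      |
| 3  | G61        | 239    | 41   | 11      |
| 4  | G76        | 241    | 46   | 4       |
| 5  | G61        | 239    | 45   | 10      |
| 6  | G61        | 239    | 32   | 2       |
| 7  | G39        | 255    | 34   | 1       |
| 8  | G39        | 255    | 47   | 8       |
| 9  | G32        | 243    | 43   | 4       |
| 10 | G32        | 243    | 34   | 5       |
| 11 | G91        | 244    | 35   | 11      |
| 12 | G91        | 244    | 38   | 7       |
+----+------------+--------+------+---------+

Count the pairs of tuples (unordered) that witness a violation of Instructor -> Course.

0

Instructor=G76: all 2 rows agree on Course — 0 pairs.
Instructor=G91: all 3 rows agree on Course — 0 pairs.
Instructor=G61: all 3 rows agree on Course — 0 pairs.
Instructor=G39: all 2 rows agree on Course — 0 pairs.
Instructor=G32: all 2 rows agree on Course — 0 pairs.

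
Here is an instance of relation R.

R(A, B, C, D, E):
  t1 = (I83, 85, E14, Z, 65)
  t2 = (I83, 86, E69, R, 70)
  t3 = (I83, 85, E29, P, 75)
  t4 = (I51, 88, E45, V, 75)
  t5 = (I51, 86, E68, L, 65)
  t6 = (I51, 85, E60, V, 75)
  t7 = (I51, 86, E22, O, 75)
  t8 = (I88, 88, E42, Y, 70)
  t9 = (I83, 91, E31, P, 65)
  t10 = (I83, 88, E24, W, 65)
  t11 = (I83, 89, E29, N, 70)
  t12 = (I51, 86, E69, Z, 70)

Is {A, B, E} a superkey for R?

Yes

All 12 rows have distinct {A, B, E} values, so {A, B, E} → (all attributes) holds and {A, B, E} is a superkey.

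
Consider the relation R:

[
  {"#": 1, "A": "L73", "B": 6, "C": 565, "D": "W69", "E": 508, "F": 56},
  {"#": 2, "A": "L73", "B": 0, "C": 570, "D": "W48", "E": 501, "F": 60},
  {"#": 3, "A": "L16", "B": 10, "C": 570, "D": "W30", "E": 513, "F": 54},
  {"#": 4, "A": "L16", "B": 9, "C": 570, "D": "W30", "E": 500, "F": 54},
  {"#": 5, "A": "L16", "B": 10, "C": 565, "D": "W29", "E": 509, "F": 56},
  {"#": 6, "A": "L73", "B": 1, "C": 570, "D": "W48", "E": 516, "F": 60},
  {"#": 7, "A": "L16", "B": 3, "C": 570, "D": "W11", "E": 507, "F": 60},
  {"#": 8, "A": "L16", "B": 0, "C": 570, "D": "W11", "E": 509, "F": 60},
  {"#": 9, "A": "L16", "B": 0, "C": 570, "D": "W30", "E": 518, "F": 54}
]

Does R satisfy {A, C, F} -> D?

(A=L73, C=565, F=56): row 1 → D = W69 ✓
(A=L73, C=570, F=60): rows 2, 6 → D = W48, W48 ✓
(A=L16, C=570, F=54): rows 3, 4, 9 → D = W30, W30, W30 ✓
(A=L16, C=565, F=56): row 5 → D = W29 ✓
(A=L16, C=570, F=60): rows 7, 8 → D = W11, W11 ✓
Every {A, C, F} value is associated with a single D value, so {A, C, F} -> D holds.

Yes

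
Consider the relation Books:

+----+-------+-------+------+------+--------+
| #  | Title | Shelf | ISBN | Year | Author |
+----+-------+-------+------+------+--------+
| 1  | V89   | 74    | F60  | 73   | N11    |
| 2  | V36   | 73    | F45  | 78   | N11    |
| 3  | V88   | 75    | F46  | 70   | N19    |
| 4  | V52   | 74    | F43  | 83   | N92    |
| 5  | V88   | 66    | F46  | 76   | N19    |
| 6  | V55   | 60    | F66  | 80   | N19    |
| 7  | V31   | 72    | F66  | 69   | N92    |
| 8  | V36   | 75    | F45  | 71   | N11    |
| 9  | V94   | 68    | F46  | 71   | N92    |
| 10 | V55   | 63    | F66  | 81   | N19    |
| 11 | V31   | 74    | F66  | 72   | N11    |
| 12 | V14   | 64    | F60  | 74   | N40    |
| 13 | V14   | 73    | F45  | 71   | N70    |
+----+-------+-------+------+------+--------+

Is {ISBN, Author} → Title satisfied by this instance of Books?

Yes

(ISBN=F60, Author=N11): row 1 → Title = V89 ✓
(ISBN=F45, Author=N11): rows 2, 8 → Title = V36, V36 ✓
(ISBN=F46, Author=N19): rows 3, 5 → Title = V88, V88 ✓
(ISBN=F43, Author=N92): row 4 → Title = V52 ✓
(ISBN=F66, Author=N19): rows 6, 10 → Title = V55, V55 ✓
(ISBN=F66, Author=N92): row 7 → Title = V31 ✓
(ISBN=F46, Author=N92): row 9 → Title = V94 ✓
(ISBN=F66, Author=N11): row 11 → Title = V31 ✓
(ISBN=F60, Author=N40): row 12 → Title = V14 ✓
(ISBN=F45, Author=N70): row 13 → Title = V14 ✓
Every {ISBN, Author} value is associated with a single Title value, so {ISBN, Author} → Title holds.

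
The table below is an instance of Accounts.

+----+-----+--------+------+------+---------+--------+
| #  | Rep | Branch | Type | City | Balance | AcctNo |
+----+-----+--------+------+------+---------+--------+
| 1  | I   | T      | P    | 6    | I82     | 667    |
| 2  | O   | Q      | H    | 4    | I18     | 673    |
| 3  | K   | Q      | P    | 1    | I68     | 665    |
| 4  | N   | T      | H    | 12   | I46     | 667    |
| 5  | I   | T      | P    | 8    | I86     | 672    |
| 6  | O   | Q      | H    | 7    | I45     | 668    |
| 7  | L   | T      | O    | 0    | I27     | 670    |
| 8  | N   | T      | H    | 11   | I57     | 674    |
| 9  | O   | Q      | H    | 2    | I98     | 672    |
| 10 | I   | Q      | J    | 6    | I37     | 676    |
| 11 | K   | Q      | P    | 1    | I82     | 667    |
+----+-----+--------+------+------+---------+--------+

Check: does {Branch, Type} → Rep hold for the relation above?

Yes

(Branch=T, Type=P): rows 1, 5 → Rep = I, I ✓
(Branch=Q, Type=H): rows 2, 6, 9 → Rep = O, O, O ✓
(Branch=Q, Type=P): rows 3, 11 → Rep = K, K ✓
(Branch=T, Type=H): rows 4, 8 → Rep = N, N ✓
(Branch=T, Type=O): row 7 → Rep = L ✓
(Branch=Q, Type=J): row 10 → Rep = I ✓
Every {Branch, Type} value is associated with a single Rep value, so {Branch, Type} → Rep holds.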